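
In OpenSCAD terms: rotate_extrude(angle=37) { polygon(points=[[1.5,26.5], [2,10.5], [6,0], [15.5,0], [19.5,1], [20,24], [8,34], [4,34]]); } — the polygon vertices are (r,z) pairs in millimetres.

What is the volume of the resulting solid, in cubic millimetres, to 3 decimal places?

Profile (r,z), 8 vertices: (1.5,26.5) (2,10.5) (6,0) (15.5,0) (19.5,1) (20,24) (8,34) (4,34)
edge 0: (1.5,26.5)→(2,10.5)  cross = 1.5·10.5 − 2·26.5 = -37.2500; (r_i+r_j)·cross = 3.5·-37.2500 = -130.3750
edge 1: (2,10.5)→(6,0)  cross = 2·0 − 6·10.5 = -63.0000; (r_i+r_j)·cross = 8·-63.0000 = -504.0000
edge 2: (6,0)→(15.5,0)  cross = 6·0 − 15.5·0 = 0.0000; (r_i+r_j)·cross = 21.5·0.0000 = 0.0000
edge 3: (15.5,0)→(19.5,1)  cross = 15.5·1 − 19.5·0 = 15.5000; (r_i+r_j)·cross = 35·15.5000 = 542.5000
edge 4: (19.5,1)→(20,24)  cross = 19.5·24 − 20·1 = 448.0000; (r_i+r_j)·cross = 39.5·448.0000 = 17696.0000
edge 5: (20,24)→(8,34)  cross = 20·34 − 8·24 = 488.0000; (r_i+r_j)·cross = 28·488.0000 = 13664.0000
edge 6: (8,34)→(4,34)  cross = 8·34 − 4·34 = 136.0000; (r_i+r_j)·cross = 12·136.0000 = 1632.0000
edge 7: (4,34)→(1.5,26.5)  cross = 4·26.5 − 1.5·34 = 55.0000; (r_i+r_j)·cross = 5.5·55.0000 = 302.5000
Σcross = 1042.2500 → A = |Σcross|/2 = 521.1250 mm²
Σ(r_i+r_j)·cross = 33202.6250 → first moment M = |Σ|/6 = 5533.7708
R_c = M/A = 5533.7708/521.1250 = 10.6189 mm
θ = 37° = 0.645772 rad
V = θ·R_c·A = 0.645772·10.6189·521.1250 = 3573.553 mm³

Volume = 3573.553 mm³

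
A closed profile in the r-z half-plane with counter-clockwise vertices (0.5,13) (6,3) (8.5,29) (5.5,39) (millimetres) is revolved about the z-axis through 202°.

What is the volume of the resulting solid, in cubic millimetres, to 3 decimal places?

Profile (r,z), 4 vertices: (0.5,13) (6,3) (8.5,29) (5.5,39)
edge 0: (0.5,13)→(6,3)  cross = 0.5·3 − 6·13 = -76.5000; (r_i+r_j)·cross = 6.5·-76.5000 = -497.2500
edge 1: (6,3)→(8.5,29)  cross = 6·29 − 8.5·3 = 148.5000; (r_i+r_j)·cross = 14.5·148.5000 = 2153.2500
edge 2: (8.5,29)→(5.5,39)  cross = 8.5·39 − 5.5·29 = 172.0000; (r_i+r_j)·cross = 14·172.0000 = 2408.0000
edge 3: (5.5,39)→(0.5,13)  cross = 5.5·13 − 0.5·39 = 52.0000; (r_i+r_j)·cross = 6·52.0000 = 312.0000
Σcross = 296.0000 → A = |Σcross|/2 = 148.0000 mm²
Σ(r_i+r_j)·cross = 4376.0000 → first moment M = |Σ|/6 = 729.3333
R_c = M/A = 729.3333/148.0000 = 4.9279 mm
θ = 202° = 3.525565 rad
V = θ·R_c·A = 3.525565·4.9279·148.0000 = 2571.312 mm³

Volume = 2571.312 mm³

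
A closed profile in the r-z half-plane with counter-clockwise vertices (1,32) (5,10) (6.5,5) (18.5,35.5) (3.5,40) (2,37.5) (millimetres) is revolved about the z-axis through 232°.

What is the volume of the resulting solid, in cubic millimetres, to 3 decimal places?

Volume = 10800.554 mm³

Profile (r,z), 6 vertices: (1,32) (5,10) (6.5,5) (18.5,35.5) (3.5,40) (2,37.5)
edge 0: (1,32)→(5,10)  cross = 1·10 − 5·32 = -150.0000; (r_i+r_j)·cross = 6·-150.0000 = -900.0000
edge 1: (5,10)→(6.5,5)  cross = 5·5 − 6.5·10 = -40.0000; (r_i+r_j)·cross = 11.5·-40.0000 = -460.0000
edge 2: (6.5,5)→(18.5,35.5)  cross = 6.5·35.5 − 18.5·5 = 138.2500; (r_i+r_j)·cross = 25·138.2500 = 3456.2500
edge 3: (18.5,35.5)→(3.5,40)  cross = 18.5·40 − 3.5·35.5 = 615.7500; (r_i+r_j)·cross = 22·615.7500 = 13546.5000
edge 4: (3.5,40)→(2,37.5)  cross = 3.5·37.5 − 2·40 = 51.2500; (r_i+r_j)·cross = 5.5·51.2500 = 281.8750
edge 5: (2,37.5)→(1,32)  cross = 2·32 − 1·37.5 = 26.5000; (r_i+r_j)·cross = 3·26.5000 = 79.5000
Σcross = 641.7500 → A = |Σcross|/2 = 320.8750 mm²
Σ(r_i+r_j)·cross = 16004.1250 → first moment M = |Σ|/6 = 2667.3542
R_c = M/A = 2667.3542/320.8750 = 8.3128 mm
θ = 232° = 4.049164 rad
V = θ·R_c·A = 4.049164·8.3128·320.8750 = 10800.554 mm³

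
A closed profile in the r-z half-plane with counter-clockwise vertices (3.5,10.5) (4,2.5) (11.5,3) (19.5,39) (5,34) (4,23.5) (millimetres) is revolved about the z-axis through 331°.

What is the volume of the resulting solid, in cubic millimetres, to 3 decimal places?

Profile (r,z), 6 vertices: (3.5,10.5) (4,2.5) (11.5,3) (19.5,39) (5,34) (4,23.5)
edge 0: (3.5,10.5)→(4,2.5)  cross = 3.5·2.5 − 4·10.5 = -33.2500; (r_i+r_j)·cross = 7.5·-33.2500 = -249.3750
edge 1: (4,2.5)→(11.5,3)  cross = 4·3 − 11.5·2.5 = -16.7500; (r_i+r_j)·cross = 15.5·-16.7500 = -259.6250
edge 2: (11.5,3)→(19.5,39)  cross = 11.5·39 − 19.5·3 = 390.0000; (r_i+r_j)·cross = 31·390.0000 = 12090.0000
edge 3: (19.5,39)→(5,34)  cross = 19.5·34 − 5·39 = 468.0000; (r_i+r_j)·cross = 24.5·468.0000 = 11466.0000
edge 4: (5,34)→(4,23.5)  cross = 5·23.5 − 4·34 = -18.5000; (r_i+r_j)·cross = 9·-18.5000 = -166.5000
edge 5: (4,23.5)→(3.5,10.5)  cross = 4·10.5 − 3.5·23.5 = -40.2500; (r_i+r_j)·cross = 7.5·-40.2500 = -301.8750
Σcross = 749.2500 → A = |Σcross|/2 = 374.6250 mm²
Σ(r_i+r_j)·cross = 22578.6250 → first moment M = |Σ|/6 = 3763.1042
R_c = M/A = 3763.1042/374.6250 = 10.0450 mm
θ = 331° = 5.777040 rad
V = θ·R_c·A = 5.777040·10.0450·374.6250 = 21739.603 mm³

Volume = 21739.603 mm³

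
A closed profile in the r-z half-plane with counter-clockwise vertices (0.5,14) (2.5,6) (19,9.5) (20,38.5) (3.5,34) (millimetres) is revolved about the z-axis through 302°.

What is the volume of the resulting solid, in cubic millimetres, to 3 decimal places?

Volume = 28132.081 mm³

Profile (r,z), 5 vertices: (0.5,14) (2.5,6) (19,9.5) (20,38.5) (3.5,34)
edge 0: (0.5,14)→(2.5,6)  cross = 0.5·6 − 2.5·14 = -32.0000; (r_i+r_j)·cross = 3·-32.0000 = -96.0000
edge 1: (2.5,6)→(19,9.5)  cross = 2.5·9.5 − 19·6 = -90.2500; (r_i+r_j)·cross = 21.5·-90.2500 = -1940.3750
edge 2: (19,9.5)→(20,38.5)  cross = 19·38.5 − 20·9.5 = 541.5000; (r_i+r_j)·cross = 39·541.5000 = 21118.5000
edge 3: (20,38.5)→(3.5,34)  cross = 20·34 − 3.5·38.5 = 545.2500; (r_i+r_j)·cross = 23.5·545.2500 = 12813.3750
edge 4: (3.5,34)→(0.5,14)  cross = 3.5·14 − 0.5·34 = 32.0000; (r_i+r_j)·cross = 4·32.0000 = 128.0000
Σcross = 996.5000 → A = |Σcross|/2 = 498.2500 mm²
Σ(r_i+r_j)·cross = 32023.5000 → first moment M = |Σ|/6 = 5337.2500
R_c = M/A = 5337.2500/498.2500 = 10.7120 mm
θ = 302° = 5.270894 rad
V = θ·R_c·A = 5.270894·10.7120·498.2500 = 28132.081 mm³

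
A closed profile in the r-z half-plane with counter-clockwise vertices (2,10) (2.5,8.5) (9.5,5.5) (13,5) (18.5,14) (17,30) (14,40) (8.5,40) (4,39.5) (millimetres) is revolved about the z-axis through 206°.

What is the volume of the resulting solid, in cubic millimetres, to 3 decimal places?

Volume = 16578.064 mm³

Profile (r,z), 9 vertices: (2,10) (2.5,8.5) (9.5,5.5) (13,5) (18.5,14) (17,30) (14,40) (8.5,40) (4,39.5)
edge 0: (2,10)→(2.5,8.5)  cross = 2·8.5 − 2.5·10 = -8.0000; (r_i+r_j)·cross = 4.5·-8.0000 = -36.0000
edge 1: (2.5,8.5)→(9.5,5.5)  cross = 2.5·5.5 − 9.5·8.5 = -67.0000; (r_i+r_j)·cross = 12·-67.0000 = -804.0000
edge 2: (9.5,5.5)→(13,5)  cross = 9.5·5 − 13·5.5 = -24.0000; (r_i+r_j)·cross = 22.5·-24.0000 = -540.0000
edge 3: (13,5)→(18.5,14)  cross = 13·14 − 18.5·5 = 89.5000; (r_i+r_j)·cross = 31.5·89.5000 = 2819.2500
edge 4: (18.5,14)→(17,30)  cross = 18.5·30 − 17·14 = 317.0000; (r_i+r_j)·cross = 35.5·317.0000 = 11253.5000
edge 5: (17,30)→(14,40)  cross = 17·40 − 14·30 = 260.0000; (r_i+r_j)·cross = 31·260.0000 = 8060.0000
edge 6: (14,40)→(8.5,40)  cross = 14·40 − 8.5·40 = 220.0000; (r_i+r_j)·cross = 22.5·220.0000 = 4950.0000
edge 7: (8.5,40)→(4,39.5)  cross = 8.5·39.5 − 4·40 = 175.7500; (r_i+r_j)·cross = 12.5·175.7500 = 2196.8750
edge 8: (4,39.5)→(2,10)  cross = 4·10 − 2·39.5 = -39.0000; (r_i+r_j)·cross = 6·-39.0000 = -234.0000
Σcross = 924.2500 → A = |Σcross|/2 = 462.1250 mm²
Σ(r_i+r_j)·cross = 27665.6250 → first moment M = |Σ|/6 = 4610.9375
R_c = M/A = 4610.9375/462.1250 = 9.9777 mm
θ = 206° = 3.595378 rad
V = θ·R_c·A = 3.595378·9.9777·462.1250 = 16578.064 mm³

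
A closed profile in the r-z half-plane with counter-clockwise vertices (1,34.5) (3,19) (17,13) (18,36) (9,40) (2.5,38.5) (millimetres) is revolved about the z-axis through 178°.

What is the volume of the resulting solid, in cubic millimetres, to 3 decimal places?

Volume = 10824.665 mm³

Profile (r,z), 6 vertices: (1,34.5) (3,19) (17,13) (18,36) (9,40) (2.5,38.5)
edge 0: (1,34.5)→(3,19)  cross = 1·19 − 3·34.5 = -84.5000; (r_i+r_j)·cross = 4·-84.5000 = -338.0000
edge 1: (3,19)→(17,13)  cross = 3·13 − 17·19 = -284.0000; (r_i+r_j)·cross = 20·-284.0000 = -5680.0000
edge 2: (17,13)→(18,36)  cross = 17·36 − 18·13 = 378.0000; (r_i+r_j)·cross = 35·378.0000 = 13230.0000
edge 3: (18,36)→(9,40)  cross = 18·40 − 9·36 = 396.0000; (r_i+r_j)·cross = 27·396.0000 = 10692.0000
edge 4: (9,40)→(2.5,38.5)  cross = 9·38.5 − 2.5·40 = 246.5000; (r_i+r_j)·cross = 11.5·246.5000 = 2834.7500
edge 5: (2.5,38.5)→(1,34.5)  cross = 2.5·34.5 − 1·38.5 = 47.7500; (r_i+r_j)·cross = 3.5·47.7500 = 167.1250
Σcross = 699.7500 → A = |Σcross|/2 = 349.8750 mm²
Σ(r_i+r_j)·cross = 20905.8750 → first moment M = |Σ|/6 = 3484.3125
R_c = M/A = 3484.3125/349.8750 = 9.9587 mm
θ = 178° = 3.106686 rad
V = θ·R_c·A = 3.106686·9.9587·349.8750 = 10824.665 mm³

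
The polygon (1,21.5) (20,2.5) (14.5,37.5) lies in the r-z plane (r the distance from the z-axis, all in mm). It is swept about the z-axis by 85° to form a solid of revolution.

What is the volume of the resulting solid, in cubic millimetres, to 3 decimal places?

Profile (r,z), 3 vertices: (1,21.5) (20,2.5) (14.5,37.5)
edge 0: (1,21.5)→(20,2.5)  cross = 1·2.5 − 20·21.5 = -427.5000; (r_i+r_j)·cross = 21·-427.5000 = -8977.5000
edge 1: (20,2.5)→(14.5,37.5)  cross = 20·37.5 − 14.5·2.5 = 713.7500; (r_i+r_j)·cross = 34.5·713.7500 = 24624.3750
edge 2: (14.5,37.5)→(1,21.5)  cross = 14.5·21.5 − 1·37.5 = 274.2500; (r_i+r_j)·cross = 15.5·274.2500 = 4250.8750
Σcross = 560.5000 → A = |Σcross|/2 = 280.2500 mm²
Σ(r_i+r_j)·cross = 19897.7500 → first moment M = |Σ|/6 = 3316.2917
R_c = M/A = 3316.2917/280.2500 = 11.8333 mm
θ = 85° = 1.483530 rad
V = θ·R_c·A = 1.483530·11.8333·280.2500 = 4919.818 mm³

Volume = 4919.818 mm³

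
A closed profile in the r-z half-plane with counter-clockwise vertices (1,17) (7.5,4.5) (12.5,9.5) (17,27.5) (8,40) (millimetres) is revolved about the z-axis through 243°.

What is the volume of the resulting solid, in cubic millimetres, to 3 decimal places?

Profile (r,z), 5 vertices: (1,17) (7.5,4.5) (12.5,9.5) (17,27.5) (8,40)
edge 0: (1,17)→(7.5,4.5)  cross = 1·4.5 − 7.5·17 = -123.0000; (r_i+r_j)·cross = 8.5·-123.0000 = -1045.5000
edge 1: (7.5,4.5)→(12.5,9.5)  cross = 7.5·9.5 − 12.5·4.5 = 15.0000; (r_i+r_j)·cross = 20·15.0000 = 300.0000
edge 2: (12.5,9.5)→(17,27.5)  cross = 12.5·27.5 − 17·9.5 = 182.2500; (r_i+r_j)·cross = 29.5·182.2500 = 5376.3750
edge 3: (17,27.5)→(8,40)  cross = 17·40 − 8·27.5 = 460.0000; (r_i+r_j)·cross = 25·460.0000 = 11500.0000
edge 4: (8,40)→(1,17)  cross = 8·17 − 1·40 = 96.0000; (r_i+r_j)·cross = 9·96.0000 = 864.0000
Σcross = 630.2500 → A = |Σcross|/2 = 315.1250 mm²
Σ(r_i+r_j)·cross = 16994.8750 → first moment M = |Σ|/6 = 2832.4792
R_c = M/A = 2832.4792/315.1250 = 8.9884 mm
θ = 243° = 4.241150 rad
V = θ·R_c·A = 4.241150·8.9884·315.1250 = 12012.969 mm³

Volume = 12012.969 mm³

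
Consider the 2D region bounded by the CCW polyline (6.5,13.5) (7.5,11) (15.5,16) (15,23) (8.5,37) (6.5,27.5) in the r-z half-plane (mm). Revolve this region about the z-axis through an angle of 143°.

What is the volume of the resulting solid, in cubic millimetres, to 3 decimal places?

Profile (r,z), 6 vertices: (6.5,13.5) (7.5,11) (15.5,16) (15,23) (8.5,37) (6.5,27.5)
edge 0: (6.5,13.5)→(7.5,11)  cross = 6.5·11 − 7.5·13.5 = -29.7500; (r_i+r_j)·cross = 14·-29.7500 = -416.5000
edge 1: (7.5,11)→(15.5,16)  cross = 7.5·16 − 15.5·11 = -50.5000; (r_i+r_j)·cross = 23·-50.5000 = -1161.5000
edge 2: (15.5,16)→(15,23)  cross = 15.5·23 − 15·16 = 116.5000; (r_i+r_j)·cross = 30.5·116.5000 = 3553.2500
edge 3: (15,23)→(8.5,37)  cross = 15·37 − 8.5·23 = 359.5000; (r_i+r_j)·cross = 23.5·359.5000 = 8448.2500
edge 4: (8.5,37)→(6.5,27.5)  cross = 8.5·27.5 − 6.5·37 = -6.7500; (r_i+r_j)·cross = 15·-6.7500 = -101.2500
edge 5: (6.5,27.5)→(6.5,13.5)  cross = 6.5·13.5 − 6.5·27.5 = -91.0000; (r_i+r_j)·cross = 13·-91.0000 = -1183.0000
Σcross = 298.0000 → A = |Σcross|/2 = 149.0000 mm²
Σ(r_i+r_j)·cross = 9139.2500 → first moment M = |Σ|/6 = 1523.2083
R_c = M/A = 1523.2083/149.0000 = 10.2229 mm
θ = 143° = 2.495821 rad
V = θ·R_c·A = 2.495821·10.2229·149.0000 = 3801.655 mm³

Volume = 3801.655 mm³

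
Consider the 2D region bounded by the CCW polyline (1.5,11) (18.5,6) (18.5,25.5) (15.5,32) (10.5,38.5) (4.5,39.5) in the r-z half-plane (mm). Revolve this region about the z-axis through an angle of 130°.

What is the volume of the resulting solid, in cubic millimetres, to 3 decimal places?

Volume = 10017.601 mm³

Profile (r,z), 6 vertices: (1.5,11) (18.5,6) (18.5,25.5) (15.5,32) (10.5,38.5) (4.5,39.5)
edge 0: (1.5,11)→(18.5,6)  cross = 1.5·6 − 18.5·11 = -194.5000; (r_i+r_j)·cross = 20·-194.5000 = -3890.0000
edge 1: (18.5,6)→(18.5,25.5)  cross = 18.5·25.5 − 18.5·6 = 360.7500; (r_i+r_j)·cross = 37·360.7500 = 13347.7500
edge 2: (18.5,25.5)→(15.5,32)  cross = 18.5·32 − 15.5·25.5 = 196.7500; (r_i+r_j)·cross = 34·196.7500 = 6689.5000
edge 3: (15.5,32)→(10.5,38.5)  cross = 15.5·38.5 − 10.5·32 = 260.7500; (r_i+r_j)·cross = 26·260.7500 = 6779.5000
edge 4: (10.5,38.5)→(4.5,39.5)  cross = 10.5·39.5 − 4.5·38.5 = 241.5000; (r_i+r_j)·cross = 15·241.5000 = 3622.5000
edge 5: (4.5,39.5)→(1.5,11)  cross = 4.5·11 − 1.5·39.5 = -9.7500; (r_i+r_j)·cross = 6·-9.7500 = -58.5000
Σcross = 855.5000 → A = |Σcross|/2 = 427.7500 mm²
Σ(r_i+r_j)·cross = 26490.7500 → first moment M = |Σ|/6 = 4415.1250
R_c = M/A = 4415.1250/427.7500 = 10.3217 mm
θ = 130° = 2.268928 rad
V = θ·R_c·A = 2.268928·10.3217·427.7500 = 10017.601 mm³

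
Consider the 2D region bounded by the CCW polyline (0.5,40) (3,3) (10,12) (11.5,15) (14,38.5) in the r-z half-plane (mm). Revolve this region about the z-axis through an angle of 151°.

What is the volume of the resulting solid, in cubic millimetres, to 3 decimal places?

Volume = 6016.396 mm³

Profile (r,z), 5 vertices: (0.5,40) (3,3) (10,12) (11.5,15) (14,38.5)
edge 0: (0.5,40)→(3,3)  cross = 0.5·3 − 3·40 = -118.5000; (r_i+r_j)·cross = 3.5·-118.5000 = -414.7500
edge 1: (3,3)→(10,12)  cross = 3·12 − 10·3 = 6.0000; (r_i+r_j)·cross = 13·6.0000 = 78.0000
edge 2: (10,12)→(11.5,15)  cross = 10·15 − 11.5·12 = 12.0000; (r_i+r_j)·cross = 21.5·12.0000 = 258.0000
edge 3: (11.5,15)→(14,38.5)  cross = 11.5·38.5 − 14·15 = 232.7500; (r_i+r_j)·cross = 25.5·232.7500 = 5935.1250
edge 4: (14,38.5)→(0.5,40)  cross = 14·40 − 0.5·38.5 = 540.7500; (r_i+r_j)·cross = 14.5·540.7500 = 7840.8750
Σcross = 673.0000 → A = |Σcross|/2 = 336.5000 mm²
Σ(r_i+r_j)·cross = 13697.2500 → first moment M = |Σ|/6 = 2282.8750
R_c = M/A = 2282.8750/336.5000 = 6.7842 mm
θ = 151° = 2.635447 rad
V = θ·R_c·A = 2.635447·6.7842·336.5000 = 6016.396 mm³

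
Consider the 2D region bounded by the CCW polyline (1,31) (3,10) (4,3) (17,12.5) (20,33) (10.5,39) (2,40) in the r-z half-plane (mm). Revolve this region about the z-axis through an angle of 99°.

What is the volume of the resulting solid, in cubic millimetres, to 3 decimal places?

Profile (r,z), 7 vertices: (1,31) (3,10) (4,3) (17,12.5) (20,33) (10.5,39) (2,40)
edge 0: (1,31)→(3,10)  cross = 1·10 − 3·31 = -83.0000; (r_i+r_j)·cross = 4·-83.0000 = -332.0000
edge 1: (3,10)→(4,3)  cross = 3·3 − 4·10 = -31.0000; (r_i+r_j)·cross = 7·-31.0000 = -217.0000
edge 2: (4,3)→(17,12.5)  cross = 4·12.5 − 17·3 = -1.0000; (r_i+r_j)·cross = 21·-1.0000 = -21.0000
edge 3: (17,12.5)→(20,33)  cross = 17·33 − 20·12.5 = 311.0000; (r_i+r_j)·cross = 37·311.0000 = 11507.0000
edge 4: (20,33)→(10.5,39)  cross = 20·39 − 10.5·33 = 433.5000; (r_i+r_j)·cross = 30.5·433.5000 = 13221.7500
edge 5: (10.5,39)→(2,40)  cross = 10.5·40 − 2·39 = 342.0000; (r_i+r_j)·cross = 12.5·342.0000 = 4275.0000
edge 6: (2,40)→(1,31)  cross = 2·31 − 1·40 = 22.0000; (r_i+r_j)·cross = 3·22.0000 = 66.0000
Σcross = 993.5000 → A = |Σcross|/2 = 496.7500 mm²
Σ(r_i+r_j)·cross = 28499.7500 → first moment M = |Σ|/6 = 4749.9583
R_c = M/A = 4749.9583/496.7500 = 9.5621 mm
θ = 99° = 1.727876 rad
V = θ·R_c·A = 1.727876·9.5621·496.7500 = 8207.339 mm³

Volume = 8207.339 mm³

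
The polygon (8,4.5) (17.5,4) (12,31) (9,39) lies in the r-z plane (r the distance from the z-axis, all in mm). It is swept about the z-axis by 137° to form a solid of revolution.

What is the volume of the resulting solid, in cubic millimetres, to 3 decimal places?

Profile (r,z), 4 vertices: (8,4.5) (17.5,4) (12,31) (9,39)
edge 0: (8,4.5)→(17.5,4)  cross = 8·4 − 17.5·4.5 = -46.7500; (r_i+r_j)·cross = 25.5·-46.7500 = -1192.1250
edge 1: (17.5,4)→(12,31)  cross = 17.5·31 − 12·4 = 494.5000; (r_i+r_j)·cross = 29.5·494.5000 = 14587.7500
edge 2: (12,31)→(9,39)  cross = 12·39 − 9·31 = 189.0000; (r_i+r_j)·cross = 21·189.0000 = 3969.0000
edge 3: (9,39)→(8,4.5)  cross = 9·4.5 − 8·39 = -271.5000; (r_i+r_j)·cross = 17·-271.5000 = -4615.5000
Σcross = 365.2500 → A = |Σcross|/2 = 182.6250 mm²
Σ(r_i+r_j)·cross = 12749.1250 → first moment M = |Σ|/6 = 2124.8542
R_c = M/A = 2124.8542/182.6250 = 11.6351 mm
θ = 137° = 2.391101 rad
V = θ·R_c·A = 2.391101·11.6351·182.6250 = 5080.741 mm³

Volume = 5080.741 mm³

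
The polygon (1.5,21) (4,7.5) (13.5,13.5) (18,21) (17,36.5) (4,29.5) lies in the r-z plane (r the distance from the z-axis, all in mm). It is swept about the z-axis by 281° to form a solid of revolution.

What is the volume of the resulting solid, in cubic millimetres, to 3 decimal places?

Volume = 14903.477 mm³

Profile (r,z), 6 vertices: (1.5,21) (4,7.5) (13.5,13.5) (18,21) (17,36.5) (4,29.5)
edge 0: (1.5,21)→(4,7.5)  cross = 1.5·7.5 − 4·21 = -72.7500; (r_i+r_j)·cross = 5.5·-72.7500 = -400.1250
edge 1: (4,7.5)→(13.5,13.5)  cross = 4·13.5 − 13.5·7.5 = -47.2500; (r_i+r_j)·cross = 17.5·-47.2500 = -826.8750
edge 2: (13.5,13.5)→(18,21)  cross = 13.5·21 − 18·13.5 = 40.5000; (r_i+r_j)·cross = 31.5·40.5000 = 1275.7500
edge 3: (18,21)→(17,36.5)  cross = 18·36.5 − 17·21 = 300.0000; (r_i+r_j)·cross = 35·300.0000 = 10500.0000
edge 4: (17,36.5)→(4,29.5)  cross = 17·29.5 − 4·36.5 = 355.5000; (r_i+r_j)·cross = 21·355.5000 = 7465.5000
edge 5: (4,29.5)→(1.5,21)  cross = 4·21 − 1.5·29.5 = 39.7500; (r_i+r_j)·cross = 5.5·39.7500 = 218.6250
Σcross = 615.7500 → A = |Σcross|/2 = 307.8750 mm²
Σ(r_i+r_j)·cross = 18232.8750 → first moment M = |Σ|/6 = 3038.8125
R_c = M/A = 3038.8125/307.8750 = 9.8703 mm
θ = 281° = 4.904375 rad
V = θ·R_c·A = 4.904375·9.8703·307.8750 = 14903.477 mm³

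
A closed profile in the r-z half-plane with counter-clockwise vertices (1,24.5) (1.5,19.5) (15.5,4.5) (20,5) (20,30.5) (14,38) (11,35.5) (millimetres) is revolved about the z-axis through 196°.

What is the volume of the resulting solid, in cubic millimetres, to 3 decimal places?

Volume = 17671.303 mm³

Profile (r,z), 7 vertices: (1,24.5) (1.5,19.5) (15.5,4.5) (20,5) (20,30.5) (14,38) (11,35.5)
edge 0: (1,24.5)→(1.5,19.5)  cross = 1·19.5 − 1.5·24.5 = -17.2500; (r_i+r_j)·cross = 2.5·-17.2500 = -43.1250
edge 1: (1.5,19.5)→(15.5,4.5)  cross = 1.5·4.5 − 15.5·19.5 = -295.5000; (r_i+r_j)·cross = 17·-295.5000 = -5023.5000
edge 2: (15.5,4.5)→(20,5)  cross = 15.5·5 − 20·4.5 = -12.5000; (r_i+r_j)·cross = 35.5·-12.5000 = -443.7500
edge 3: (20,5)→(20,30.5)  cross = 20·30.5 − 20·5 = 510.0000; (r_i+r_j)·cross = 40·510.0000 = 20400.0000
edge 4: (20,30.5)→(14,38)  cross = 20·38 − 14·30.5 = 333.0000; (r_i+r_j)·cross = 34·333.0000 = 11322.0000
edge 5: (14,38)→(11,35.5)  cross = 14·35.5 − 11·38 = 79.0000; (r_i+r_j)·cross = 25·79.0000 = 1975.0000
edge 6: (11,35.5)→(1,24.5)  cross = 11·24.5 − 1·35.5 = 234.0000; (r_i+r_j)·cross = 12·234.0000 = 2808.0000
Σcross = 830.7500 → A = |Σcross|/2 = 415.3750 mm²
Σ(r_i+r_j)·cross = 30994.6250 → first moment M = |Σ|/6 = 5165.7708
R_c = M/A = 5165.7708/415.3750 = 12.4364 mm
θ = 196° = 3.420845 rad
V = θ·R_c·A = 3.420845·12.4364·415.3750 = 17671.303 mm³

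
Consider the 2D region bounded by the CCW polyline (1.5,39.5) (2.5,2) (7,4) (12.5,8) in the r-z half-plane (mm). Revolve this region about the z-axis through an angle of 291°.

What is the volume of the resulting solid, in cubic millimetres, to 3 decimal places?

Volume = 5451.785 mm³

Profile (r,z), 4 vertices: (1.5,39.5) (2.5,2) (7,4) (12.5,8)
edge 0: (1.5,39.5)→(2.5,2)  cross = 1.5·2 − 2.5·39.5 = -95.7500; (r_i+r_j)·cross = 4·-95.7500 = -383.0000
edge 1: (2.5,2)→(7,4)  cross = 2.5·4 − 7·2 = -4.0000; (r_i+r_j)·cross = 9.5·-4.0000 = -38.0000
edge 2: (7,4)→(12.5,8)  cross = 7·8 − 12.5·4 = 6.0000; (r_i+r_j)·cross = 19.5·6.0000 = 117.0000
edge 3: (12.5,8)→(1.5,39.5)  cross = 12.5·39.5 − 1.5·8 = 481.7500; (r_i+r_j)·cross = 14·481.7500 = 6744.5000
Σcross = 388.0000 → A = |Σcross|/2 = 194.0000 mm²
Σ(r_i+r_j)·cross = 6440.5000 → first moment M = |Σ|/6 = 1073.4167
R_c = M/A = 1073.4167/194.0000 = 5.5331 mm
θ = 291° = 5.078908 rad
V = θ·R_c·A = 5.078908·5.5331·194.0000 = 5451.785 mm³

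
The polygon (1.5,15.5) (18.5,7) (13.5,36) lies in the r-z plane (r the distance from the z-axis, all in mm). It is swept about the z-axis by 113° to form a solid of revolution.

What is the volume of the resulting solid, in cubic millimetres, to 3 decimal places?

Volume = 4960.714 mm³

Profile (r,z), 3 vertices: (1.5,15.5) (18.5,7) (13.5,36)
edge 0: (1.5,15.5)→(18.5,7)  cross = 1.5·7 − 18.5·15.5 = -276.2500; (r_i+r_j)·cross = 20·-276.2500 = -5525.0000
edge 1: (18.5,7)→(13.5,36)  cross = 18.5·36 − 13.5·7 = 571.5000; (r_i+r_j)·cross = 32·571.5000 = 18288.0000
edge 2: (13.5,36)→(1.5,15.5)  cross = 13.5·15.5 − 1.5·36 = 155.2500; (r_i+r_j)·cross = 15·155.2500 = 2328.7500
Σcross = 450.5000 → A = |Σcross|/2 = 225.2500 mm²
Σ(r_i+r_j)·cross = 15091.7500 → first moment M = |Σ|/6 = 2515.2917
R_c = M/A = 2515.2917/225.2500 = 11.1667 mm
θ = 113° = 1.972222 rad
V = θ·R_c·A = 1.972222·11.1667·225.2500 = 4960.714 mm³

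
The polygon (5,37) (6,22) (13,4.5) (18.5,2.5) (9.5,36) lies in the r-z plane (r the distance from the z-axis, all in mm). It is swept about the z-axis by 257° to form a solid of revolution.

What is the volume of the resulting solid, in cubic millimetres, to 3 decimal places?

Volume = 9507.850 mm³

Profile (r,z), 5 vertices: (5,37) (6,22) (13,4.5) (18.5,2.5) (9.5,36)
edge 0: (5,37)→(6,22)  cross = 5·22 − 6·37 = -112.0000; (r_i+r_j)·cross = 11·-112.0000 = -1232.0000
edge 1: (6,22)→(13,4.5)  cross = 6·4.5 − 13·22 = -259.0000; (r_i+r_j)·cross = 19·-259.0000 = -4921.0000
edge 2: (13,4.5)→(18.5,2.5)  cross = 13·2.5 − 18.5·4.5 = -50.7500; (r_i+r_j)·cross = 31.5·-50.7500 = -1598.6250
edge 3: (18.5,2.5)→(9.5,36)  cross = 18.5·36 − 9.5·2.5 = 642.2500; (r_i+r_j)·cross = 28·642.2500 = 17983.0000
edge 4: (9.5,36)→(5,37)  cross = 9.5·37 − 5·36 = 171.5000; (r_i+r_j)·cross = 14.5·171.5000 = 2486.7500
Σcross = 392.0000 → A = |Σcross|/2 = 196.0000 mm²
Σ(r_i+r_j)·cross = 12718.1250 → first moment M = |Σ|/6 = 2119.6875
R_c = M/A = 2119.6875/196.0000 = 10.8147 mm
θ = 257° = 4.485496 rad
V = θ·R_c·A = 4.485496·10.8147·196.0000 = 9507.850 mm³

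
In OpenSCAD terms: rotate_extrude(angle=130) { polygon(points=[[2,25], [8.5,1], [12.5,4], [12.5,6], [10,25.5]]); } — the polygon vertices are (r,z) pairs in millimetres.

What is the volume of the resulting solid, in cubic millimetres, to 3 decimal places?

Profile (r,z), 5 vertices: (2,25) (8.5,1) (12.5,4) (12.5,6) (10,25.5)
edge 0: (2,25)→(8.5,1)  cross = 2·1 − 8.5·25 = -210.5000; (r_i+r_j)·cross = 10.5·-210.5000 = -2210.2500
edge 1: (8.5,1)→(12.5,4)  cross = 8.5·4 − 12.5·1 = 21.5000; (r_i+r_j)·cross = 21·21.5000 = 451.5000
edge 2: (12.5,4)→(12.5,6)  cross = 12.5·6 − 12.5·4 = 25.0000; (r_i+r_j)·cross = 25·25.0000 = 625.0000
edge 3: (12.5,6)→(10,25.5)  cross = 12.5·25.5 − 10·6 = 258.7500; (r_i+r_j)·cross = 22.5·258.7500 = 5821.8750
edge 4: (10,25.5)→(2,25)  cross = 10·25 − 2·25.5 = 199.0000; (r_i+r_j)·cross = 12·199.0000 = 2388.0000
Σcross = 293.7500 → A = |Σcross|/2 = 146.8750 mm²
Σ(r_i+r_j)·cross = 7076.1250 → first moment M = |Σ|/6 = 1179.3542
R_c = M/A = 1179.3542/146.8750 = 8.0296 mm
θ = 130° = 2.268928 rad
V = θ·R_c·A = 2.268928·8.0296·146.8750 = 2675.870 mm³

Volume = 2675.870 mm³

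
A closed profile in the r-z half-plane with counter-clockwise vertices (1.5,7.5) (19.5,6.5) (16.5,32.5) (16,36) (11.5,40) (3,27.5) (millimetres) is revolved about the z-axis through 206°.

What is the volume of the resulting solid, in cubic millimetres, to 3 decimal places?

Volume = 16460.091 mm³

Profile (r,z), 6 vertices: (1.5,7.5) (19.5,6.5) (16.5,32.5) (16,36) (11.5,40) (3,27.5)
edge 0: (1.5,7.5)→(19.5,6.5)  cross = 1.5·6.5 − 19.5·7.5 = -136.5000; (r_i+r_j)·cross = 21·-136.5000 = -2866.5000
edge 1: (19.5,6.5)→(16.5,32.5)  cross = 19.5·32.5 − 16.5·6.5 = 526.5000; (r_i+r_j)·cross = 36·526.5000 = 18954.0000
edge 2: (16.5,32.5)→(16,36)  cross = 16.5·36 − 16·32.5 = 74.0000; (r_i+r_j)·cross = 32.5·74.0000 = 2405.0000
edge 3: (16,36)→(11.5,40)  cross = 16·40 − 11.5·36 = 226.0000; (r_i+r_j)·cross = 27.5·226.0000 = 6215.0000
edge 4: (11.5,40)→(3,27.5)  cross = 11.5·27.5 − 3·40 = 196.2500; (r_i+r_j)·cross = 14.5·196.2500 = 2845.6250
edge 5: (3,27.5)→(1.5,7.5)  cross = 3·7.5 − 1.5·27.5 = -18.7500; (r_i+r_j)·cross = 4.5·-18.7500 = -84.3750
Σcross = 867.5000 → A = |Σcross|/2 = 433.7500 mm²
Σ(r_i+r_j)·cross = 27468.7500 → first moment M = |Σ|/6 = 4578.1250
R_c = M/A = 4578.1250/433.7500 = 10.5548 mm
θ = 206° = 3.595378 rad
V = θ·R_c·A = 3.595378·10.5548·433.7500 = 16460.091 mm³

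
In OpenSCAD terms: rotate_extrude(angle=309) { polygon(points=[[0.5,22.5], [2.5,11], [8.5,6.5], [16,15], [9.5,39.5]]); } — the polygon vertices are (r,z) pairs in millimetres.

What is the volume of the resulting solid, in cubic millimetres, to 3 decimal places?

Volume = 12580.229 mm³

Profile (r,z), 5 vertices: (0.5,22.5) (2.5,11) (8.5,6.5) (16,15) (9.5,39.5)
edge 0: (0.5,22.5)→(2.5,11)  cross = 0.5·11 − 2.5·22.5 = -50.7500; (r_i+r_j)·cross = 3·-50.7500 = -152.2500
edge 1: (2.5,11)→(8.5,6.5)  cross = 2.5·6.5 − 8.5·11 = -77.2500; (r_i+r_j)·cross = 11·-77.2500 = -849.7500
edge 2: (8.5,6.5)→(16,15)  cross = 8.5·15 − 16·6.5 = 23.5000; (r_i+r_j)·cross = 24.5·23.5000 = 575.7500
edge 3: (16,15)→(9.5,39.5)  cross = 16·39.5 − 9.5·15 = 489.5000; (r_i+r_j)·cross = 25.5·489.5000 = 12482.2500
edge 4: (9.5,39.5)→(0.5,22.5)  cross = 9.5·22.5 − 0.5·39.5 = 194.0000; (r_i+r_j)·cross = 10·194.0000 = 1940.0000
Σcross = 579.0000 → A = |Σcross|/2 = 289.5000 mm²
Σ(r_i+r_j)·cross = 13996.0000 → first moment M = |Σ|/6 = 2332.6667
R_c = M/A = 2332.6667/289.5000 = 8.0576 mm
θ = 309° = 5.393067 rad
V = θ·R_c·A = 5.393067·8.0576·289.5000 = 12580.229 mm³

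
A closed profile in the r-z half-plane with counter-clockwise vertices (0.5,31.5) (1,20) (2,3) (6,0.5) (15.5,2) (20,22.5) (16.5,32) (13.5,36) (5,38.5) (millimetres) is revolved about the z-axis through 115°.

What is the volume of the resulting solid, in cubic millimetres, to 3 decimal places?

Profile (r,z), 9 vertices: (0.5,31.5) (1,20) (2,3) (6,0.5) (15.5,2) (20,22.5) (16.5,32) (13.5,36) (5,38.5)
edge 0: (0.5,31.5)→(1,20)  cross = 0.5·20 − 1·31.5 = -21.5000; (r_i+r_j)·cross = 1.5·-21.5000 = -32.2500
edge 1: (1,20)→(2,3)  cross = 1·3 − 2·20 = -37.0000; (r_i+r_j)·cross = 3·-37.0000 = -111.0000
edge 2: (2,3)→(6,0.5)  cross = 2·0.5 − 6·3 = -17.0000; (r_i+r_j)·cross = 8·-17.0000 = -136.0000
edge 3: (6,0.5)→(15.5,2)  cross = 6·2 − 15.5·0.5 = 4.2500; (r_i+r_j)·cross = 21.5·4.2500 = 91.3750
edge 4: (15.5,2)→(20,22.5)  cross = 15.5·22.5 − 20·2 = 308.7500; (r_i+r_j)·cross = 35.5·308.7500 = 10960.6250
edge 5: (20,22.5)→(16.5,32)  cross = 20·32 − 16.5·22.5 = 268.7500; (r_i+r_j)·cross = 36.5·268.7500 = 9809.3750
edge 6: (16.5,32)→(13.5,36)  cross = 16.5·36 − 13.5·32 = 162.0000; (r_i+r_j)·cross = 30·162.0000 = 4860.0000
edge 7: (13.5,36)→(5,38.5)  cross = 13.5·38.5 − 5·36 = 339.7500; (r_i+r_j)·cross = 18.5·339.7500 = 6285.3750
edge 8: (5,38.5)→(0.5,31.5)  cross = 5·31.5 − 0.5·38.5 = 138.2500; (r_i+r_j)·cross = 5.5·138.2500 = 760.3750
Σcross = 1146.2500 → A = |Σcross|/2 = 573.1250 mm²
Σ(r_i+r_j)·cross = 32487.8750 → first moment M = |Σ|/6 = 5414.6458
R_c = M/A = 5414.6458/573.1250 = 9.4476 mm
θ = 115° = 2.007129 rad
V = θ·R_c·A = 2.007129·9.4476·573.1250 = 10867.891 mm³

Volume = 10867.891 mm³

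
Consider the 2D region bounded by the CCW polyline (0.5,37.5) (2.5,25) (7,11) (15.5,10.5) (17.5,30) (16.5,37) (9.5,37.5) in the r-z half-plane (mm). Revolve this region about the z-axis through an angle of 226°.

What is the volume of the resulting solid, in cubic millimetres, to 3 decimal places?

Volume = 13780.737 mm³

Profile (r,z), 7 vertices: (0.5,37.5) (2.5,25) (7,11) (15.5,10.5) (17.5,30) (16.5,37) (9.5,37.5)
edge 0: (0.5,37.5)→(2.5,25)  cross = 0.5·25 − 2.5·37.5 = -81.2500; (r_i+r_j)·cross = 3·-81.2500 = -243.7500
edge 1: (2.5,25)→(7,11)  cross = 2.5·11 − 7·25 = -147.5000; (r_i+r_j)·cross = 9.5·-147.5000 = -1401.2500
edge 2: (7,11)→(15.5,10.5)  cross = 7·10.5 − 15.5·11 = -97.0000; (r_i+r_j)·cross = 22.5·-97.0000 = -2182.5000
edge 3: (15.5,10.5)→(17.5,30)  cross = 15.5·30 − 17.5·10.5 = 281.2500; (r_i+r_j)·cross = 33·281.2500 = 9281.2500
edge 4: (17.5,30)→(16.5,37)  cross = 17.5·37 − 16.5·30 = 152.5000; (r_i+r_j)·cross = 34·152.5000 = 5185.0000
edge 5: (16.5,37)→(9.5,37.5)  cross = 16.5·37.5 − 9.5·37 = 267.2500; (r_i+r_j)·cross = 26·267.2500 = 6948.5000
edge 6: (9.5,37.5)→(0.5,37.5)  cross = 9.5·37.5 − 0.5·37.5 = 337.5000; (r_i+r_j)·cross = 10·337.5000 = 3375.0000
Σcross = 712.7500 → A = |Σcross|/2 = 356.3750 mm²
Σ(r_i+r_j)·cross = 20962.2500 → first moment M = |Σ|/6 = 3493.7083
R_c = M/A = 3493.7083/356.3750 = 9.8035 mm
θ = 226° = 3.944444 rad
V = θ·R_c·A = 3.944444·9.8035·356.3750 = 13780.737 mm³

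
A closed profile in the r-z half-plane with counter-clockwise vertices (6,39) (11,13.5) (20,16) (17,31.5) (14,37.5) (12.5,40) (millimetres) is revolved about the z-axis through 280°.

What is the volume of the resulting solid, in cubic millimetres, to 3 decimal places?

Volume = 14257.086 mm³

Profile (r,z), 6 vertices: (6,39) (11,13.5) (20,16) (17,31.5) (14,37.5) (12.5,40)
edge 0: (6,39)→(11,13.5)  cross = 6·13.5 − 11·39 = -348.0000; (r_i+r_j)·cross = 17·-348.0000 = -5916.0000
edge 1: (11,13.5)→(20,16)  cross = 11·16 − 20·13.5 = -94.0000; (r_i+r_j)·cross = 31·-94.0000 = -2914.0000
edge 2: (20,16)→(17,31.5)  cross = 20·31.5 − 17·16 = 358.0000; (r_i+r_j)·cross = 37·358.0000 = 13246.0000
edge 3: (17,31.5)→(14,37.5)  cross = 17·37.5 − 14·31.5 = 196.5000; (r_i+r_j)·cross = 31·196.5000 = 6091.5000
edge 4: (14,37.5)→(12.5,40)  cross = 14·40 − 12.5·37.5 = 91.2500; (r_i+r_j)·cross = 26.5·91.2500 = 2418.1250
edge 5: (12.5,40)→(6,39)  cross = 12.5·39 − 6·40 = 247.5000; (r_i+r_j)·cross = 18.5·247.5000 = 4578.7500
Σcross = 451.2500 → A = |Σcross|/2 = 225.6250 mm²
Σ(r_i+r_j)·cross = 17504.3750 → first moment M = |Σ|/6 = 2917.3958
R_c = M/A = 2917.3958/225.6250 = 12.9303 mm
θ = 280° = 4.886922 rad
V = θ·R_c·A = 4.886922·12.9303·225.6250 = 14257.086 mm³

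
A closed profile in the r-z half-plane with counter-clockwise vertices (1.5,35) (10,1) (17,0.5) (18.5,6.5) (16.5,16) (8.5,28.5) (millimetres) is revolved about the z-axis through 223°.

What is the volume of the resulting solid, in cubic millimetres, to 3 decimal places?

Volume = 10880.078 mm³

Profile (r,z), 6 vertices: (1.5,35) (10,1) (17,0.5) (18.5,6.5) (16.5,16) (8.5,28.5)
edge 0: (1.5,35)→(10,1)  cross = 1.5·1 − 10·35 = -348.5000; (r_i+r_j)·cross = 11.5·-348.5000 = -4007.7500
edge 1: (10,1)→(17,0.5)  cross = 10·0.5 − 17·1 = -12.0000; (r_i+r_j)·cross = 27·-12.0000 = -324.0000
edge 2: (17,0.5)→(18.5,6.5)  cross = 17·6.5 − 18.5·0.5 = 101.2500; (r_i+r_j)·cross = 35.5·101.2500 = 3594.3750
edge 3: (18.5,6.5)→(16.5,16)  cross = 18.5·16 − 16.5·6.5 = 188.7500; (r_i+r_j)·cross = 35·188.7500 = 6606.2500
edge 4: (16.5,16)→(8.5,28.5)  cross = 16.5·28.5 − 8.5·16 = 334.2500; (r_i+r_j)·cross = 25·334.2500 = 8356.2500
edge 5: (8.5,28.5)→(1.5,35)  cross = 8.5·35 − 1.5·28.5 = 254.7500; (r_i+r_j)·cross = 10·254.7500 = 2547.5000
Σcross = 518.5000 → A = |Σcross|/2 = 259.2500 mm²
Σ(r_i+r_j)·cross = 16772.6250 → first moment M = |Σ|/6 = 2795.4375
R_c = M/A = 2795.4375/259.2500 = 10.7828 mm
θ = 223° = 3.892084 rad
V = θ·R_c·A = 3.892084·10.7828·259.2500 = 10880.078 mm³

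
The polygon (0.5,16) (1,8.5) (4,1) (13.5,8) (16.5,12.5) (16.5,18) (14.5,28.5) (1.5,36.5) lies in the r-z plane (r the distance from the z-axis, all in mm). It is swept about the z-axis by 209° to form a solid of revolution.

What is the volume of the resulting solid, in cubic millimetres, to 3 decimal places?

Volume = 11259.732 mm³

Profile (r,z), 8 vertices: (0.5,16) (1,8.5) (4,1) (13.5,8) (16.5,12.5) (16.5,18) (14.5,28.5) (1.5,36.5)
edge 0: (0.5,16)→(1,8.5)  cross = 0.5·8.5 − 1·16 = -11.7500; (r_i+r_j)·cross = 1.5·-11.7500 = -17.6250
edge 1: (1,8.5)→(4,1)  cross = 1·1 − 4·8.5 = -33.0000; (r_i+r_j)·cross = 5·-33.0000 = -165.0000
edge 2: (4,1)→(13.5,8)  cross = 4·8 − 13.5·1 = 18.5000; (r_i+r_j)·cross = 17.5·18.5000 = 323.7500
edge 3: (13.5,8)→(16.5,12.5)  cross = 13.5·12.5 − 16.5·8 = 36.7500; (r_i+r_j)·cross = 30·36.7500 = 1102.5000
edge 4: (16.5,12.5)→(16.5,18)  cross = 16.5·18 − 16.5·12.5 = 90.7500; (r_i+r_j)·cross = 33·90.7500 = 2994.7500
edge 5: (16.5,18)→(14.5,28.5)  cross = 16.5·28.5 − 14.5·18 = 209.2500; (r_i+r_j)·cross = 31·209.2500 = 6486.7500
edge 6: (14.5,28.5)→(1.5,36.5)  cross = 14.5·36.5 − 1.5·28.5 = 486.5000; (r_i+r_j)·cross = 16·486.5000 = 7784.0000
edge 7: (1.5,36.5)→(0.5,16)  cross = 1.5·16 − 0.5·36.5 = 5.7500; (r_i+r_j)·cross = 2·5.7500 = 11.5000
Σcross = 802.7500 → A = |Σcross|/2 = 401.3750 mm²
Σ(r_i+r_j)·cross = 18520.6250 → first moment M = |Σ|/6 = 3086.7708
R_c = M/A = 3086.7708/401.3750 = 7.6905 mm
θ = 209° = 3.647738 rad
V = θ·R_c·A = 3.647738·7.6905·401.3750 = 11259.732 mm³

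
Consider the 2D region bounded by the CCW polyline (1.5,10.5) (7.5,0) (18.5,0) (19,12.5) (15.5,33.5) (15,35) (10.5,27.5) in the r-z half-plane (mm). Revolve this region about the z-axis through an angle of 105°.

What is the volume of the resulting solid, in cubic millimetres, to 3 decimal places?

Volume = 8073.653 mm³

Profile (r,z), 7 vertices: (1.5,10.5) (7.5,0) (18.5,0) (19,12.5) (15.5,33.5) (15,35) (10.5,27.5)
edge 0: (1.5,10.5)→(7.5,0)  cross = 1.5·0 − 7.5·10.5 = -78.7500; (r_i+r_j)·cross = 9·-78.7500 = -708.7500
edge 1: (7.5,0)→(18.5,0)  cross = 7.5·0 − 18.5·0 = 0.0000; (r_i+r_j)·cross = 26·0.0000 = 0.0000
edge 2: (18.5,0)→(19,12.5)  cross = 18.5·12.5 − 19·0 = 231.2500; (r_i+r_j)·cross = 37.5·231.2500 = 8671.8750
edge 3: (19,12.5)→(15.5,33.5)  cross = 19·33.5 − 15.5·12.5 = 442.7500; (r_i+r_j)·cross = 34.5·442.7500 = 15274.8750
edge 4: (15.5,33.5)→(15,35)  cross = 15.5·35 − 15·33.5 = 40.0000; (r_i+r_j)·cross = 30.5·40.0000 = 1220.0000
edge 5: (15,35)→(10.5,27.5)  cross = 15·27.5 − 10.5·35 = 45.0000; (r_i+r_j)·cross = 25.5·45.0000 = 1147.5000
edge 6: (10.5,27.5)→(1.5,10.5)  cross = 10.5·10.5 − 1.5·27.5 = 69.0000; (r_i+r_j)·cross = 12·69.0000 = 828.0000
Σcross = 749.2500 → A = |Σcross|/2 = 374.6250 mm²
Σ(r_i+r_j)·cross = 26433.5000 → first moment M = |Σ|/6 = 4405.5833
R_c = M/A = 4405.5833/374.6250 = 11.7600 mm
θ = 105° = 1.832596 rad
V = θ·R_c·A = 1.832596·11.7600·374.6250 = 8073.653 mm³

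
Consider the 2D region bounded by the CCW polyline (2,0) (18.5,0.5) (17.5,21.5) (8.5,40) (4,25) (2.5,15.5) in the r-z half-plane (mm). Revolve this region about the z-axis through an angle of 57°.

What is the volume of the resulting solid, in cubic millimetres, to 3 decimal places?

Volume = 4640.337 mm³

Profile (r,z), 6 vertices: (2,0) (18.5,0.5) (17.5,21.5) (8.5,40) (4,25) (2.5,15.5)
edge 0: (2,0)→(18.5,0.5)  cross = 2·0.5 − 18.5·0 = 1.0000; (r_i+r_j)·cross = 20.5·1.0000 = 20.5000
edge 1: (18.5,0.5)→(17.5,21.5)  cross = 18.5·21.5 − 17.5·0.5 = 389.0000; (r_i+r_j)·cross = 36·389.0000 = 14004.0000
edge 2: (17.5,21.5)→(8.5,40)  cross = 17.5·40 − 8.5·21.5 = 517.2500; (r_i+r_j)·cross = 26·517.2500 = 13448.5000
edge 3: (8.5,40)→(4,25)  cross = 8.5·25 − 4·40 = 52.5000; (r_i+r_j)·cross = 12.5·52.5000 = 656.2500
edge 4: (4,25)→(2.5,15.5)  cross = 4·15.5 − 2.5·25 = -0.5000; (r_i+r_j)·cross = 6.5·-0.5000 = -3.2500
edge 5: (2.5,15.5)→(2,0)  cross = 2.5·0 − 2·15.5 = -31.0000; (r_i+r_j)·cross = 4.5·-31.0000 = -139.5000
Σcross = 928.2500 → A = |Σcross|/2 = 464.1250 mm²
Σ(r_i+r_j)·cross = 27986.5000 → first moment M = |Σ|/6 = 4664.4167
R_c = M/A = 4664.4167/464.1250 = 10.0499 mm
θ = 57° = 0.994838 rad
V = θ·R_c·A = 0.994838·10.0499·464.1250 = 4640.337 mm³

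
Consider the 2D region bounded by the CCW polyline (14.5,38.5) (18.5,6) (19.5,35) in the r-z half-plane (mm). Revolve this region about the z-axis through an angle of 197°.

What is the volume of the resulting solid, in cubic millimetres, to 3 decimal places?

Volume = 4467.639 mm³

Profile (r,z), 3 vertices: (14.5,38.5) (18.5,6) (19.5,35)
edge 0: (14.5,38.5)→(18.5,6)  cross = 14.5·6 − 18.5·38.5 = -625.2500; (r_i+r_j)·cross = 33·-625.2500 = -20633.2500
edge 1: (18.5,6)→(19.5,35)  cross = 18.5·35 − 19.5·6 = 530.5000; (r_i+r_j)·cross = 38·530.5000 = 20159.0000
edge 2: (19.5,35)→(14.5,38.5)  cross = 19.5·38.5 − 14.5·35 = 243.2500; (r_i+r_j)·cross = 34·243.2500 = 8270.5000
Σcross = 148.5000 → A = |Σcross|/2 = 74.2500 mm²
Σ(r_i+r_j)·cross = 7796.2500 → first moment M = |Σ|/6 = 1299.3750
R_c = M/A = 1299.3750/74.2500 = 17.5000 mm
θ = 197° = 3.438299 rad
V = θ·R_c·A = 3.438299·17.5000·74.2500 = 4467.639 mm³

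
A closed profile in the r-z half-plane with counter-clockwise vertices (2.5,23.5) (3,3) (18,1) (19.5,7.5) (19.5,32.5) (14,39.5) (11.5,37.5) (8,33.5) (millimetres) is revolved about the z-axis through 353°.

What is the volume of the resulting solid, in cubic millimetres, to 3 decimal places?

Volume = 38042.454 mm³

Profile (r,z), 8 vertices: (2.5,23.5) (3,3) (18,1) (19.5,7.5) (19.5,32.5) (14,39.5) (11.5,37.5) (8,33.5)
edge 0: (2.5,23.5)→(3,3)  cross = 2.5·3 − 3·23.5 = -63.0000; (r_i+r_j)·cross = 5.5·-63.0000 = -346.5000
edge 1: (3,3)→(18,1)  cross = 3·1 − 18·3 = -51.0000; (r_i+r_j)·cross = 21·-51.0000 = -1071.0000
edge 2: (18,1)→(19.5,7.5)  cross = 18·7.5 − 19.5·1 = 115.5000; (r_i+r_j)·cross = 37.5·115.5000 = 4331.2500
edge 3: (19.5,7.5)→(19.5,32.5)  cross = 19.5·32.5 − 19.5·7.5 = 487.5000; (r_i+r_j)·cross = 39·487.5000 = 19012.5000
edge 4: (19.5,32.5)→(14,39.5)  cross = 19.5·39.5 − 14·32.5 = 315.2500; (r_i+r_j)·cross = 33.5·315.2500 = 10560.8750
edge 5: (14,39.5)→(11.5,37.5)  cross = 14·37.5 − 11.5·39.5 = 70.7500; (r_i+r_j)·cross = 25.5·70.7500 = 1804.1250
edge 6: (11.5,37.5)→(8,33.5)  cross = 11.5·33.5 − 8·37.5 = 85.2500; (r_i+r_j)·cross = 19.5·85.2500 = 1662.3750
edge 7: (8,33.5)→(2.5,23.5)  cross = 8·23.5 − 2.5·33.5 = 104.2500; (r_i+r_j)·cross = 10.5·104.2500 = 1094.6250
Σcross = 1064.5000 → A = |Σcross|/2 = 532.2500 mm²
Σ(r_i+r_j)·cross = 37048.2500 → first moment M = |Σ|/6 = 6174.7083
R_c = M/A = 6174.7083/532.2500 = 11.6011 mm
θ = 353° = 6.161012 rad
V = θ·R_c·A = 6.161012·11.6011·532.2500 = 38042.454 mm³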